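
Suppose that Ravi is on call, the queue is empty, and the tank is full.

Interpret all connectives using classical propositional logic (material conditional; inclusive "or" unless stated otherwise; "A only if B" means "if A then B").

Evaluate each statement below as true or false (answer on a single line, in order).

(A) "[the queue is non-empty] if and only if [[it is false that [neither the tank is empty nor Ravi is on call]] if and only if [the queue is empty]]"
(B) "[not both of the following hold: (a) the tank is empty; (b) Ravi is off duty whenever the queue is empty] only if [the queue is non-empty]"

(A) F, (B) F

Let Q = "the queue is empty" (True), R = "the tank is full" (True), P = "Ravi is on call" (True).

(A): Parsed as not Q iff (not (not R nor P) iff Q)

not Q = not True = False
not R = not True = False
not R nor P = False nor True = False
not (not R nor P) = not False = True
not (not R nor P) iff Q = True iff True = True
not Q iff (not (not R nor P) iff Q) = False iff True = False
Hence (A) is false.

(B): Parsed as (not R nand (Q -> not P)) -> not Q

not R = not True = False
not P = not True = False
Q -> not P = True -> False = False
not R nand (Q -> not P) = False nand False = True
not Q = not True = False
(not R nand (Q -> not P)) -> not Q = True -> False = False
Hence (B) is false.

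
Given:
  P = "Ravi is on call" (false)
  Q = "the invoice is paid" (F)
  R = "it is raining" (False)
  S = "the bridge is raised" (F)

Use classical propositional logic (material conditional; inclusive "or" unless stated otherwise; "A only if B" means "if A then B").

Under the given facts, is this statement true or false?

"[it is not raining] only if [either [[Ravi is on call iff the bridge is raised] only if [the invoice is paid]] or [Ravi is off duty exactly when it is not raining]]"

The statement is true.

Formalization: not R -> (((P iff S) -> Q) or (not P iff not R))

not R = not False = True
P iff S = False iff False = True
(P iff S) -> Q = True -> False = False
not P = not False = True
not R = not False = True
not P iff not R = True iff True = True
((P iff S) -> Q) or (not P iff not R) = False or True = True
not R -> (((P iff S) -> Q) or (not P iff not R)) = True -> True = True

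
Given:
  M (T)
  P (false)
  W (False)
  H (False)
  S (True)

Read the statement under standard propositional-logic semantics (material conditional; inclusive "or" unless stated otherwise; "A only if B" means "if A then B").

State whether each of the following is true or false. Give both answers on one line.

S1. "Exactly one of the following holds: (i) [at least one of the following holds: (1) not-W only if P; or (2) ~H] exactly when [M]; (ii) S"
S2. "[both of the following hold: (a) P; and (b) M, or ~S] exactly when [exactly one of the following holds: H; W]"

S1: In symbols: (((not W -> P) or not H) iff M) xor S

not W = not False = True
not W -> P = True -> False = False
not H = not False = True
(not W -> P) or not H = False or True = True
((not W -> P) or not H) iff M = True iff True = True
(((not W -> P) or not H) iff M) xor S = True xor True = False
So S1 is false.

S2: This is (P and (M or not S)) iff (H xor W).

not S = not True = False
M or not S = True or False = True
P and (M or not S) = False and True = False
H xor W = False xor False = False
(P and (M or not S)) iff (H xor W) = False iff False = True
Hence S2 is true.

S1 F; S2 T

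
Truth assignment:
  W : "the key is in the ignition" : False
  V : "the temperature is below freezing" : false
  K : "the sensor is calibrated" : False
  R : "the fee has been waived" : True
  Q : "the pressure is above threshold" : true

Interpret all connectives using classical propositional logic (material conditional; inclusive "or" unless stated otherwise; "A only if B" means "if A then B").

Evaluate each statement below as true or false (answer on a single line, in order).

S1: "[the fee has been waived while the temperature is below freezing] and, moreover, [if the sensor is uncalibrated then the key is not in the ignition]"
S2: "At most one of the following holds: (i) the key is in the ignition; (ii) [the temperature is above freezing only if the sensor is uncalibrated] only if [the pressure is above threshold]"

S1: This is (R & V) & (~K -> ~W).

R & V = T & F = F
~K = ~F = T
~W = ~F = T
~K -> ~W = T -> T = T
(R & V) & (~K -> ~W) = F & T = F
Hence S1 is false.

S2: Formalization: W nand ((~V -> ~K) -> Q)

~V = ~F = T
~K = ~F = T
~V -> ~K = T -> T = T
(~V -> ~K) -> Q = T -> T = T
W nand ((~V -> ~K) -> Q) = F nand T = T
Thus S2 is true.

S1 F / S2 T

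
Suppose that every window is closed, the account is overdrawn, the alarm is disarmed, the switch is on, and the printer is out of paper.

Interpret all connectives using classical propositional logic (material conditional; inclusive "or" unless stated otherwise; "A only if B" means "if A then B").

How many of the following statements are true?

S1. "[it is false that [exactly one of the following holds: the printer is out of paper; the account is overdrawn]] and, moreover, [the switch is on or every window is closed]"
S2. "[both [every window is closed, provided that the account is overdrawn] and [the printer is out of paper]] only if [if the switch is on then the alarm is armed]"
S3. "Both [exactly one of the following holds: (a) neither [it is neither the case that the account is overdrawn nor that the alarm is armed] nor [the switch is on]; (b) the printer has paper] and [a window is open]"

Let U = "the printer has paper" (False), Q = "the account is overdrawn" (True), S = "the switch is on" (True), P = "a window is open" (False), R = "the alarm is armed" (False).

S1: Formalization: not (not U xor Q) and (S or not P)

not U = not False = True
not U xor Q = True xor True = False
not (not U xor Q) = not False = True
not P = not False = True
S or not P = True or True = True
not (not U xor Q) and (S or not P) = True and True = True
Thus S1 is true.

S2: This is ((Q -> not P) and not U) -> (S -> R).

not P = not False = True
Q -> not P = True -> True = True
not U = not False = True
(Q -> not P) and not U = True and True = True
S -> R = True -> False = False
((Q -> not P) and not U) -> (S -> R) = True -> False = False
Thus S2 is false.

S3: This is (((Q nor R) nor S) xor U) and P.

Q nor R = True nor False = False
(Q nor R) nor S = False nor True = False
((Q nor R) nor S) xor U = False xor False = False
(((Q nor R) nor S) xor U) and P = False and False = False
Thus S3 is false.

True statements: 1.

1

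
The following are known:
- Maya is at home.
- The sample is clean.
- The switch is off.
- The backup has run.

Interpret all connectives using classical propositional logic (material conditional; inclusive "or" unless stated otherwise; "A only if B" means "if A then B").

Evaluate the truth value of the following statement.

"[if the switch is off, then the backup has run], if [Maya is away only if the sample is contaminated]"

True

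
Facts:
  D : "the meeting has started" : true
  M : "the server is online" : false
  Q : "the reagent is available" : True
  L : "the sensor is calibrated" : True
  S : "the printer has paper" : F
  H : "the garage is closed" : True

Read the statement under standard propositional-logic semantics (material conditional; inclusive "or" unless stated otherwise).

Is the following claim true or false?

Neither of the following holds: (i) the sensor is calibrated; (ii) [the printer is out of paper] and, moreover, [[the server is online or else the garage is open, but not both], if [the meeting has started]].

Values: L=T, S=F, D=T, M=F, H=T.
Parsed as L ↓ (¬S ∧ (D → (M ⊕ ¬H)))

¬S = ¬F = T
¬H = ¬T = F
M ⊕ ¬H = F ⊕ F = F
D → (M ⊕ ¬H) = T → F = F
¬S ∧ (D → (M ⊕ ¬H)) = T ∧ F = F
L ↓ (¬S ∧ (D → (M ⊕ ¬H))) = T ↓ F = F

The statement is false.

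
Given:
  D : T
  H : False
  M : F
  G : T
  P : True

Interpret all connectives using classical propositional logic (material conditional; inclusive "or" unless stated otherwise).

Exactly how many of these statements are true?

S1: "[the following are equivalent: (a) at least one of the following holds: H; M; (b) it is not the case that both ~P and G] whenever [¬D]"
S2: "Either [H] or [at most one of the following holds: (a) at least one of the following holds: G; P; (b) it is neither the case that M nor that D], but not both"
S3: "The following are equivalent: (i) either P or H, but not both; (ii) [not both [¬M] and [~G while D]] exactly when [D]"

S1: Formalization: ~D -> ((H | M) <-> (~P nand G))

~D = ~T = F
H | M = F | F = F
~P = ~T = F
~P nand G = F nand T = T
(H | M) <-> (~P nand G) = F <-> T = F
~D -> ((H | M) <-> (~P nand G)) = F -> F = T
So S1 is true.

S2: This is H xor ((G | P) nand (M nor D)).

G | P = T | T = T
M nor D = F nor T = F
(G | P) nand (M nor D) = T nand F = T
H xor ((G | P) nand (M nor D)) = F xor T = T
Thus S2 is true.

S3: Formalization: (P xor H) <-> ((~M nand (~G & D)) <-> D)

P xor H = T xor F = T
~M = ~F = T
~G = ~T = F
~G & D = F & T = F
~M nand (~G & D) = T nand F = T
(~M nand (~G & D)) <-> D = T <-> T = T
(P xor H) <-> ((~M nand (~G & D)) <-> D) = T <-> T = T
Thus S3 is true.

3 of the 3 statements are true.

3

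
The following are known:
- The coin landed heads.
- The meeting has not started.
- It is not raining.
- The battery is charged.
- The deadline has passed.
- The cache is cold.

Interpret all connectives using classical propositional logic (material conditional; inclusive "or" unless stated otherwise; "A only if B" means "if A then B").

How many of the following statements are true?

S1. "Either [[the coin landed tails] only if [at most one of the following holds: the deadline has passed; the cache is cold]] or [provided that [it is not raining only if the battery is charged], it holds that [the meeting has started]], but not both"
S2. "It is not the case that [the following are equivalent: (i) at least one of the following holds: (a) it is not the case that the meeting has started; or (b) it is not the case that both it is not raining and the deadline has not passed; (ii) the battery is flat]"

Let L = "the coin landed heads" (True), G = "the deadline has passed" (True), Q = "the cache is warm" (False), W = "it is raining" (False), P = "the battery is charged" (True), M = "the meeting has started" (False).

S1: Formalization: (not L -> (G nand not Q)) xor ((not W -> P) -> M)

not L = not True = False
not Q = not False = True
G nand not Q = True nand True = False
not L -> (G nand not Q) = False -> False = True
not W = not False = True
not W -> P = True -> True = True
(not W -> P) -> M = True -> False = False
(not L -> (G nand not Q)) xor ((not W -> P) -> M) = True xor False = True
Thus S1 is true.

S2: Formalization: not ((not M or (not W nand not G)) iff not P)

not M = not False = True
not W = not False = True
not G = not True = False
not W nand not G = True nand False = True
not M or (not W nand not G) = True or True = True
not P = not True = False
(not M or (not W nand not G)) iff not P = True iff False = False
not ((not M or (not W nand not G)) iff not P) = not False = True
Hence S2 is true.

True statements: 2 (S1, S2).

2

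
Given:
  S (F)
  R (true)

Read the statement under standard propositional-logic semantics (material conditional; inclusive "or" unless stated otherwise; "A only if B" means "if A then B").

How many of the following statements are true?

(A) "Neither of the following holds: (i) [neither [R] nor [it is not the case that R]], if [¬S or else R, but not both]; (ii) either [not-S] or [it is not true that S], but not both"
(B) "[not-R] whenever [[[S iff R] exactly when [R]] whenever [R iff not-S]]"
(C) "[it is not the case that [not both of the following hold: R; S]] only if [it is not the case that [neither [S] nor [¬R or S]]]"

2

(A): In symbols: ((~S xor R) -> (R nor ~R)) nor (~S xor ~S)

~S = ~F = T
~S xor R = T xor T = F
~R = ~T = F
R nor ~R = T nor F = F
(~S xor R) -> (R nor ~R) = F -> F = T
~S = ~F = T
~S = ~F = T
~S xor ~S = T xor T = F
((~S xor R) -> (R nor ~R)) nor (~S xor ~S) = T nor F = F
Hence (A) is false.

(B): This is ((R <-> ~S) -> ((S <-> R) <-> R)) -> ~R.

~S = ~F = T
R <-> ~S = T <-> T = T
S <-> R = F <-> T = F
(S <-> R) <-> R = F <-> T = F
(R <-> ~S) -> ((S <-> R) <-> R) = T -> F = F
~R = ~T = F
((R <-> ~S) -> ((S <-> R) <-> R)) -> ~R = F -> F = T
Thus (B) is true.

(C): In symbols: ~(R nand S) -> ~(S nor (~R | S))

R nand S = T nand F = T
~(R nand S) = ~T = F
~R = ~T = F
~R | S = F | F = F
S nor (~R | S) = F nor F = T
~(S nor (~R | S)) = ~T = F
~(R nand S) -> ~(S nor (~R | S)) = F -> F = T
Thus (C) is true.

True statements: 2 ((B), (C)).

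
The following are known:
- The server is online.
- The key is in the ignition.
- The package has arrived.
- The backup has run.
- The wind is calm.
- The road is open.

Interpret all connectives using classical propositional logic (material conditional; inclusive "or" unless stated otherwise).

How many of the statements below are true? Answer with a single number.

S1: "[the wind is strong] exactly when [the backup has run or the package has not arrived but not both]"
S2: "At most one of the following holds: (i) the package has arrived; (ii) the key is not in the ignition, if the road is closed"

Let U = "the wind is strong" (F), S = "the backup has run" (T), R = "the package has arrived" (T), V = "the road is closed" (F), Q = "the key is in the ignition" (T).

S1: Parsed as U <-> (S xor ~R)

~R = ~T = F
S xor ~R = T xor F = T
U <-> (S xor ~R) = F <-> T = F
Hence S1 is false.

S2: This is R nand (V -> ~Q).

~Q = ~T = F
V -> ~Q = F -> F = T
R nand (V -> ~Q) = T nand T = F
Thus S2 is false.

Count: 0.

0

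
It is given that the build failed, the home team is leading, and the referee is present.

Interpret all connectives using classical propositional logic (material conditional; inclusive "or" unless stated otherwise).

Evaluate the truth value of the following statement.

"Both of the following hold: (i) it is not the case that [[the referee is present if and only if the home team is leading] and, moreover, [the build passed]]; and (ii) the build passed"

false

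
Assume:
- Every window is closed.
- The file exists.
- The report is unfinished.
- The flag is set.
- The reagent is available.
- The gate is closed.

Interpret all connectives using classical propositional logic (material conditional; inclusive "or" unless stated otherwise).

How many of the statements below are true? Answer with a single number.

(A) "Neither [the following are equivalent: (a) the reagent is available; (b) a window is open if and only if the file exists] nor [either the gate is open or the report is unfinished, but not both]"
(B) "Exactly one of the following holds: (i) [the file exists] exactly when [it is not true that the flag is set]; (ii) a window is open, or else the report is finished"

Let U = "the reagent is available" (T), P = "a window is open" (F), Q = "the file exists" (T), V = "the gate is open" (F), R = "the report is finished" (F), S = "the flag is set" (T).

(A): Formalization: (U ↔ (P ↔ Q)) ↓ (V ⊕ ¬R)

P ↔ Q = F ↔ T = F
U ↔ (P ↔ Q) = T ↔ F = F
¬R = ¬F = T
V ⊕ ¬R = F ⊕ T = T
(U ↔ (P ↔ Q)) ↓ (V ⊕ ¬R) = F ↓ T = F
Thus (A) is false.

(B): Parsed as (Q ↔ ¬S) ⊕ (P ∨ R)

¬S = ¬T = F
Q ↔ ¬S = T ↔ F = F
P ∨ R = F ∨ F = F
(Q ↔ ¬S) ⊕ (P ∨ R) = F ⊕ F = F
Hence (B) is false.

True statements: 0 (none).

0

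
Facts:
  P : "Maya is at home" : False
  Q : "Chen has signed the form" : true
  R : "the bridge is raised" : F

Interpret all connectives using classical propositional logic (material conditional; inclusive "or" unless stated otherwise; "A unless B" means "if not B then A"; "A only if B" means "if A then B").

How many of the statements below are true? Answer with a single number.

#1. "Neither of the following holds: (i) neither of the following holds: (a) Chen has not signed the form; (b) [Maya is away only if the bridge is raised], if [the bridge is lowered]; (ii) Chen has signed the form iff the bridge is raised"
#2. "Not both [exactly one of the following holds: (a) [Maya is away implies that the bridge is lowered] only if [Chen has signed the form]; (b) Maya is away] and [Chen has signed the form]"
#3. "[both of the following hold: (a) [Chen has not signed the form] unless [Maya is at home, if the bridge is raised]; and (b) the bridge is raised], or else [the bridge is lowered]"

2

#1: Parsed as (~Q nor (~R -> (~P -> R))) nor (Q <-> R)

~Q = ~T = F
~R = ~F = T
~P = ~F = T
~P -> R = T -> F = F
~R -> (~P -> R) = T -> F = F
~Q nor (~R -> (~P -> R)) = F nor F = T
Q <-> R = T <-> F = F
(~Q nor (~R -> (~P -> R))) nor (Q <-> R) = T nor F = F
So #1 is false.

#2: This is (((~P -> ~R) -> Q) xor ~P) nand Q.

~P = ~F = T
~R = ~F = T
~P -> ~R = T -> T = T
(~P -> ~R) -> Q = T -> T = T
~P = ~F = T
((~P -> ~R) -> Q) xor ~P = T xor T = F
(((~P -> ~R) -> Q) xor ~P) nand Q = F nand T = T
So #2 is true.

#3: This is ((~Q | (R -> P)) & R) | ~R.

~Q = ~T = F
R -> P = F -> F = T
~Q | (R -> P) = F | T = T
(~Q | (R -> P)) & R = T & F = F
~R = ~F = T
((~Q | (R -> P)) & R) | ~R = F | T = T
Thus #3 is true.

True statements: 2.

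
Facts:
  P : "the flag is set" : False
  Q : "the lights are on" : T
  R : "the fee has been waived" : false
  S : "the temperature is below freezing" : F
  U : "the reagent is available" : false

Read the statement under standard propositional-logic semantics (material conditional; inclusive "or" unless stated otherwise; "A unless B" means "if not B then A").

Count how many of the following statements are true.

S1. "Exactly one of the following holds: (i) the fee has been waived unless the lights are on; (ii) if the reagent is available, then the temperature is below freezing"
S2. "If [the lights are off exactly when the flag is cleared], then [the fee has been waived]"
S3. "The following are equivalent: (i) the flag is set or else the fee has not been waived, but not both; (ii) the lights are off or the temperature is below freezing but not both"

S1: Formalization: (R ∨ Q) ⊕ (U → S)

R ∨ Q = F ∨ T = T
U → S = F → F = T
(R ∨ Q) ⊕ (U → S) = T ⊕ T = F
So S1 is false.

S2: Formalization: (¬Q ↔ ¬P) → R

¬Q = ¬T = F
¬P = ¬F = T
¬Q ↔ ¬P = F ↔ T = F
(¬Q ↔ ¬P) → R = F → F = T
Thus S2 is true.

S3: Formalization: (P ⊕ ¬R) ↔ (¬Q ⊕ S)

¬R = ¬F = T
P ⊕ ¬R = F ⊕ T = T
¬Q = ¬T = F
¬Q ⊕ S = F ⊕ F = F
(P ⊕ ¬R) ↔ (¬Q ⊕ S) = T ↔ F = F
Hence S3 is false.

True statements: 1 (S2).

1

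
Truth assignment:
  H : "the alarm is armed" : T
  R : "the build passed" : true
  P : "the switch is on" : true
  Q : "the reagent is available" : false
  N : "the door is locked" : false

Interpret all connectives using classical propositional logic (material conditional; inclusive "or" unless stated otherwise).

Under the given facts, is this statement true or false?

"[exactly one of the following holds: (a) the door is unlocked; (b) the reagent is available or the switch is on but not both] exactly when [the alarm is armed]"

false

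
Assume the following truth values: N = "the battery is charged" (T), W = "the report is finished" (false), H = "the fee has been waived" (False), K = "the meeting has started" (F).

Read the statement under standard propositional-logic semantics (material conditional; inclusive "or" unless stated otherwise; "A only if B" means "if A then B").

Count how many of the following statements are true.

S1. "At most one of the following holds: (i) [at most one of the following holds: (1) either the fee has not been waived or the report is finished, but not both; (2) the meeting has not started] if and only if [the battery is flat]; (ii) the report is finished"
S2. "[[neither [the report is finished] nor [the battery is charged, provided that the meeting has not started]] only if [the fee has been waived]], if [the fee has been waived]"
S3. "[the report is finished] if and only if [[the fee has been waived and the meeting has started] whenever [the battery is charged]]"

3

S1: Parsed as (((not H xor W) nand not K) iff not N) nand W

not H = not False = True
not H xor W = True xor False = True
not K = not False = True
(not H xor W) nand not K = True nand True = False
not N = not True = False
((not H xor W) nand not K) iff not N = False iff False = True
(((not H xor W) nand not K) iff not N) nand W = True nand False = True
Thus S1 is true.

S2: Parsed as H -> ((W nor (not K -> N)) -> H)

not K = not False = True
not K -> N = True -> True = True
W nor (not K -> N) = False nor True = False
(W nor (not K -> N)) -> H = False -> False = True
H -> ((W nor (not K -> N)) -> H) = False -> True = True
So S2 is true.

S3: Formalization: W iff (N -> (H and K))

H and K = False and False = False
N -> (H and K) = True -> False = False
W iff (N -> (H and K)) = False iff False = True
So S3 is true.

True statements: 3.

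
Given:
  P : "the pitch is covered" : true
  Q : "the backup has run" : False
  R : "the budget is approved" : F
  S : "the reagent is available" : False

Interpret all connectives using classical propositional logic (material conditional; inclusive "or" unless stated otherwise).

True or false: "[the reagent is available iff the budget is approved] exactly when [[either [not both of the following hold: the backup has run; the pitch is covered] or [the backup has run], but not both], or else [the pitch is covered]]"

The statement is true.

Formalization: (S ↔ R) ↔ (((Q ↑ P) ⊕ Q) ∨ P)

S ↔ R = F ↔ F = T
Q ↑ P = F ↑ T = T
(Q ↑ P) ⊕ Q = T ⊕ F = T
((Q ↑ P) ⊕ Q) ∨ P = T ∨ T = T
(S ↔ R) ↔ (((Q ↑ P) ⊕ Q) ∨ P) = T ↔ T = T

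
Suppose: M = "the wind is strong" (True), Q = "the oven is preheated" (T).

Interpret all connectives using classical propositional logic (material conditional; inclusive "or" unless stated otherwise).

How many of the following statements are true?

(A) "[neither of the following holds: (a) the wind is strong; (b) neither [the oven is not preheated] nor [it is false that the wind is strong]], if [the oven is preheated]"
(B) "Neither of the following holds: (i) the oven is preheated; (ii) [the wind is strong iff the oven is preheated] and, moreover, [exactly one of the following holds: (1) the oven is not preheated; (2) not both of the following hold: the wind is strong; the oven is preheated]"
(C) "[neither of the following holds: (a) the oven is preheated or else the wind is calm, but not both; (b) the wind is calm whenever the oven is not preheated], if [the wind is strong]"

0

(A): In symbols: Q → (M ↓ (¬Q ↓ ¬M))

¬Q = ¬T = F
¬M = ¬T = F
¬Q ↓ ¬M = F ↓ F = T
M ↓ (¬Q ↓ ¬M) = T ↓ T = F
Q → (M ↓ (¬Q ↓ ¬M)) = T → F = F
Thus (A) is false.

(B): In symbols: Q ↓ ((M ↔ Q) ∧ (¬Q ⊕ (M ↑ Q)))

M ↔ Q = T ↔ T = T
¬Q = ¬T = F
M ↑ Q = T ↑ T = F
¬Q ⊕ (M ↑ Q) = F ⊕ F = F
(M ↔ Q) ∧ (¬Q ⊕ (M ↑ Q)) = T ∧ F = F
Q ↓ ((M ↔ Q) ∧ (¬Q ⊕ (M ↑ Q))) = T ↓ F = F
So (B) is false.

(C): Formalization: M → ((Q ⊕ ¬M) ↓ (¬Q → ¬M))

¬M = ¬T = F
Q ⊕ ¬M = T ⊕ F = T
¬Q = ¬T = F
¬M = ¬T = F
¬Q → ¬M = F → F = T
(Q ⊕ ¬M) ↓ (¬Q → ¬M) = T ↓ T = F
M → ((Q ⊕ ¬M) ↓ (¬Q → ¬M)) = T → F = F
Hence (C) is false.

True statements: 0 (none).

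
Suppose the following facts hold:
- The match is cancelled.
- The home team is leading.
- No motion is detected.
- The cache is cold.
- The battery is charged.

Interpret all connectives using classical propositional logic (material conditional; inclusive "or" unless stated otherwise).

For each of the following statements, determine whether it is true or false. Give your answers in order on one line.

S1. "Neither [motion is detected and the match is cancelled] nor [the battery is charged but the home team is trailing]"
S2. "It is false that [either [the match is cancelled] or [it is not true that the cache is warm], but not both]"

S1 T / S2 T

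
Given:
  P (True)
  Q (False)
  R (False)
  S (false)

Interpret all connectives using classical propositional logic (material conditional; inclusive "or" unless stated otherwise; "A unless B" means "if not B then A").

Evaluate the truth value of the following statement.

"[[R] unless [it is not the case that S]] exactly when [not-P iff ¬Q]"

Values: R=F, S=F, P=T, Q=F.
In symbols: (R ∨ ¬S) ↔ (¬P ↔ ¬Q)

¬S = ¬F = T
R ∨ ¬S = F ∨ T = T
¬P = ¬T = F
¬Q = ¬F = T
¬P ↔ ¬Q = F ↔ T = F
(R ∨ ¬S) ↔ (¬P ↔ ¬Q) = T ↔ F = F

The statement is false.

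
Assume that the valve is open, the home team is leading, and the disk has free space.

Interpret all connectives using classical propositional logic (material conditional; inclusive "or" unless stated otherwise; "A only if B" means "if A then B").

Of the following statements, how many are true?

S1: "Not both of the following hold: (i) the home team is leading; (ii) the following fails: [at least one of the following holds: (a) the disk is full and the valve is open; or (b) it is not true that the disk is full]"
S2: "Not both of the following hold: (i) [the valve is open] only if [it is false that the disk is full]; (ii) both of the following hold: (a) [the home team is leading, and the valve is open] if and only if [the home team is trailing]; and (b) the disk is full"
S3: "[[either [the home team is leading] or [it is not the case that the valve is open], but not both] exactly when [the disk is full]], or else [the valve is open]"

Let S = "the home team is leading" (True), D = "the disk is full" (False), P = "the valve is open" (True).

S1: This is S nand not ((D and P) or not D).

D and P = False and True = False
not D = not False = True
(D and P) or not D = False or True = True
not ((D and P) or not D) = not True = False
S nand not ((D and P) or not D) = True nand False = True
Hence S1 is true.

S2: In symbols: (P -> not D) nand (((S and P) iff not S) and D)

not D = not False = True
P -> not D = True -> True = True
S and P = True and True = True
not S = not True = False
(S and P) iff not S = True iff False = False
((S and P) iff not S) and D = False and False = False
(P -> not D) nand (((S and P) iff not S) and D) = True nand False = True
Hence S2 is true.

S3: This is ((S xor not P) iff D) or P.

not P = not True = False
S xor not P = True xor False = True
(S xor not P) iff D = True iff False = False
((S xor not P) iff D) or P = False or True = True
Thus S3 is true.

3 of the 3 statements are true.

3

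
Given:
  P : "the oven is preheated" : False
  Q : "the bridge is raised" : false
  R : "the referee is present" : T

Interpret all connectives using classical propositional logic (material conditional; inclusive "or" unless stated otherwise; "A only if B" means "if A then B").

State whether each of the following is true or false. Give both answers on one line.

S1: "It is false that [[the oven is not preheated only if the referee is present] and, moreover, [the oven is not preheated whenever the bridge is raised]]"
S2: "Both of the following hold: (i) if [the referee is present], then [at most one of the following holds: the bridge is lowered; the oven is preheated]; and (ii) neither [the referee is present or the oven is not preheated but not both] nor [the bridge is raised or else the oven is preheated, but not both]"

S1 false; S2 true

S1: This is not ((not P -> R) and (Q -> not P)).

not P = not False = True
not P -> R = True -> True = True
not P = not False = True
Q -> not P = False -> True = True
(not P -> R) and (Q -> not P) = True and True = True
not ((not P -> R) and (Q -> not P)) = not True = False
Hence S1 is false.

S2: Formalization: (R -> (not Q nand P)) and ((R xor not P) nor (Q xor P))

not Q = not False = True
not Q nand P = True nand False = True
R -> (not Q nand P) = True -> True = True
not P = not False = True
R xor not P = True xor True = False
Q xor P = False xor False = False
(R xor not P) nor (Q xor P) = False nor False = True
(R -> (not Q nand P)) and ((R xor not P) nor (Q xor P)) = True and True = True
Hence S2 is true.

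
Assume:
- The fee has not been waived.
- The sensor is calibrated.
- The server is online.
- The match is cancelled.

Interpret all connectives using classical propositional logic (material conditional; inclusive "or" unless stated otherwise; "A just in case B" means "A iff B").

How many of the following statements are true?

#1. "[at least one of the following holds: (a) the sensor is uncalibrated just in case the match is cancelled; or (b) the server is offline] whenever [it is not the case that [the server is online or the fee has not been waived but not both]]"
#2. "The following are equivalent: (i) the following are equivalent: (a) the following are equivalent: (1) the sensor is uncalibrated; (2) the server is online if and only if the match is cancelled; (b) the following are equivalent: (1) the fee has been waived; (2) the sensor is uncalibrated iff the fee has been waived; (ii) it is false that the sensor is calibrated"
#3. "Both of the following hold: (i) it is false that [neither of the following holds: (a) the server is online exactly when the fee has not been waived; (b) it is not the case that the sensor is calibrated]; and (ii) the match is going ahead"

Let R = "the server is online" (T), P = "the fee has been waived" (F), Q = "the sensor is calibrated" (T), S = "the match is cancelled" (T).

#1: Formalization: ¬(R ⊕ ¬P) → ((¬Q ↔ S) ∨ ¬R)

¬P = ¬F = T
R ⊕ ¬P = T ⊕ T = F
¬(R ⊕ ¬P) = ¬F = T
¬Q = ¬T = F
¬Q ↔ S = F ↔ T = F
¬R = ¬T = F
(¬Q ↔ S) ∨ ¬R = F ∨ F = F
¬(R ⊕ ¬P) → ((¬Q ↔ S) ∨ ¬R) = T → F = F
Thus #1 is false.

#2: Formalization: ((¬Q ↔ (R ↔ S)) ↔ (P ↔ (¬Q ↔ P))) ↔ ¬Q

¬Q = ¬T = F
R ↔ S = T ↔ T = T
¬Q ↔ (R ↔ S) = F ↔ T = F
¬Q = ¬T = F
¬Q ↔ P = F ↔ F = T
P ↔ (¬Q ↔ P) = F ↔ T = F
(¬Q ↔ (R ↔ S)) ↔ (P ↔ (¬Q ↔ P)) = F ↔ F = T
¬Q = ¬T = F
((¬Q ↔ (R ↔ S)) ↔ (P ↔ (¬Q ↔ P))) ↔ ¬Q = T ↔ F = F
So #2 is false.

#3: This is ¬((R ↔ ¬P) ↓ ¬Q) ∧ ¬S.

¬P = ¬F = T
R ↔ ¬P = T ↔ T = T
¬Q = ¬T = F
(R ↔ ¬P) ↓ ¬Q = T ↓ F = F
¬((R ↔ ¬P) ↓ ¬Q) = ¬F = T
¬S = ¬T = F
¬((R ↔ ¬P) ↓ ¬Q) ∧ ¬S = T ∧ F = F
Thus #3 is false.

Count: 0.

0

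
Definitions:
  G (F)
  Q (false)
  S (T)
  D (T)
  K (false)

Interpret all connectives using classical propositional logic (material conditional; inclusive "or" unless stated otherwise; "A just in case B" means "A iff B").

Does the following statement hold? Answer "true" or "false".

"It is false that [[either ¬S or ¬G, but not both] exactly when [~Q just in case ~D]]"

True.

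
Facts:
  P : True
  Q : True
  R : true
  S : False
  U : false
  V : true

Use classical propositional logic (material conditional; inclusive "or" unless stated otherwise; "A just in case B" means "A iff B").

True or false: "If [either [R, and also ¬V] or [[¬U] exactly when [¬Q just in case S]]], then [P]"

True.

Values: R=True, V=True, U=False, Q=True, S=False, P=True.
In symbols: ((R and not V) or (not U iff (not Q iff S))) -> P

not V = not True = False
R and not V = True and False = False
not U = not False = True
not Q = not True = False
not Q iff S = False iff False = True
not U iff (not Q iff S) = True iff True = True
(R and not V) or (not U iff (not Q iff S)) = False or True = True
((R and not V) or (not U iff (not Q iff S))) -> P = True -> True = True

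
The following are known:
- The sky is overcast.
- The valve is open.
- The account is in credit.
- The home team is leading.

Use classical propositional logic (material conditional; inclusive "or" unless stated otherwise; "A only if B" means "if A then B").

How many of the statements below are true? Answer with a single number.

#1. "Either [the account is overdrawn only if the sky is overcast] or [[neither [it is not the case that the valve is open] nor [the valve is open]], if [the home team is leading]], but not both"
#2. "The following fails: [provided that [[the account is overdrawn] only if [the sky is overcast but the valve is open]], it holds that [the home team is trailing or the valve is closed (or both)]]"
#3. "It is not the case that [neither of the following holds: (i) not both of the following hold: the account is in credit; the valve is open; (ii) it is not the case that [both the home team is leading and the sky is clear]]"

Let R = "the account is overdrawn" (F), P = "the sky is overcast" (T), S = "the home team is leading" (T), Q = "the valve is open" (T).

#1: This is (R -> P) xor (S -> (~Q nor Q)).

R -> P = F -> T = T
~Q = ~T = F
~Q nor Q = F nor T = F
S -> (~Q nor Q) = T -> F = F
(R -> P) xor (S -> (~Q nor Q)) = T xor F = T
Hence #1 is true.

#2: Parsed as ~((R -> (P & Q)) -> (~S | ~Q))

P & Q = T & T = T
R -> (P & Q) = F -> T = T
~S = ~T = F
~Q = ~T = F
~S | ~Q = F | F = F
(R -> (P & Q)) -> (~S | ~Q) = T -> F = F
~((R -> (P & Q)) -> (~S | ~Q)) = ~F = T
Hence #2 is true.

#3: This is ~((~R nand Q) nor ~(S & ~P)).

~R = ~F = T
~R nand Q = T nand T = F
~P = ~T = F
S & ~P = T & F = F
~(S & ~P) = ~F = T
(~R nand Q) nor ~(S & ~P) = F nor T = F
~((~R nand Q) nor ~(S & ~P)) = ~F = T
So #3 is true.

3 of the 3 statements are true.

3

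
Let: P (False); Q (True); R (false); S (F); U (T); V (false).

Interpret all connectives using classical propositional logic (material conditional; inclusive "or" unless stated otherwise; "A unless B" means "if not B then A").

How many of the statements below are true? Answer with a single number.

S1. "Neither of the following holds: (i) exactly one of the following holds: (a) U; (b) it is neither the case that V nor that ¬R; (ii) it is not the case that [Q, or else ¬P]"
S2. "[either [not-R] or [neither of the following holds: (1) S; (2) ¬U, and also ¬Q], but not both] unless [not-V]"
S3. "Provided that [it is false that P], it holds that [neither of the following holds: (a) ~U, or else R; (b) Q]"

S1: This is (U xor (V nor not R)) nor not (Q or not P).

not R = not False = True
V nor not R = False nor True = False
U xor (V nor not R) = True xor False = True
not P = not False = True
Q or not P = True or True = True
not (Q or not P) = not True = False
(U xor (V nor not R)) nor not (Q or not P) = True nor False = False
Hence S1 is false.

S2: This is (not R xor (S nor (not U and not Q))) or not V.

not R = not False = True
not U = not True = False
not Q = not True = False
not U and not Q = False and False = False
S nor (not U and not Q) = False nor False = True
not R xor (S nor (not U and not Q)) = True xor True = False
not V = not False = True
(not R xor (S nor (not U and not Q))) or not V = False or True = True
Hence S2 is true.

S3: This is not P -> ((not U or R) nor Q).

not P = not False = True
not U = not True = False
not U or R = False or False = False
(not U or R) nor Q = False nor True = False
not P -> ((not U or R) nor Q) = True -> False = False
So S3 is false.

1 of the 3 statements is true.

1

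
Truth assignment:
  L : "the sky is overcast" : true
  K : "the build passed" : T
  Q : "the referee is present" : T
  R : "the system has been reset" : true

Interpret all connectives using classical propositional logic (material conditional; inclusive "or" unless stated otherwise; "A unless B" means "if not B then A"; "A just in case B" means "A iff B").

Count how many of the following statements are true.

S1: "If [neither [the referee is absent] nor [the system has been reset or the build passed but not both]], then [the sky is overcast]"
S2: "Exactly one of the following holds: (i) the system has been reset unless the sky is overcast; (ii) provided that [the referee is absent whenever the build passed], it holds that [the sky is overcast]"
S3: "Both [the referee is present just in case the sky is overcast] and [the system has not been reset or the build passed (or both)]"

2

S1: Parsed as (~Q nor (R xor K)) -> L

~Q = ~T = F
R xor K = T xor T = F
~Q nor (R xor K) = F nor F = T
(~Q nor (R xor K)) -> L = T -> T = T
Thus S1 is true.

S2: In symbols: (R | L) xor ((K -> ~Q) -> L)

R | L = T | T = T
~Q = ~T = F
K -> ~Q = T -> F = F
(K -> ~Q) -> L = F -> T = T
(R | L) xor ((K -> ~Q) -> L) = T xor T = F
So S2 is false.

S3: Parsed as (Q <-> L) & (~R | K)

Q <-> L = T <-> T = T
~R = ~T = F
~R | K = F | T = T
(Q <-> L) & (~R | K) = T & T = T
Thus S3 is true.

2 of the 3 statements are true.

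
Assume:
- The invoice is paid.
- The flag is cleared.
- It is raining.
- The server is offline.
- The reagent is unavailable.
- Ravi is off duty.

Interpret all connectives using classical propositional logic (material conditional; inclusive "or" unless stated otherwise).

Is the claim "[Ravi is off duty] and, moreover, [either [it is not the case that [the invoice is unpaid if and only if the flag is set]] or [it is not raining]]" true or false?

The statement is false.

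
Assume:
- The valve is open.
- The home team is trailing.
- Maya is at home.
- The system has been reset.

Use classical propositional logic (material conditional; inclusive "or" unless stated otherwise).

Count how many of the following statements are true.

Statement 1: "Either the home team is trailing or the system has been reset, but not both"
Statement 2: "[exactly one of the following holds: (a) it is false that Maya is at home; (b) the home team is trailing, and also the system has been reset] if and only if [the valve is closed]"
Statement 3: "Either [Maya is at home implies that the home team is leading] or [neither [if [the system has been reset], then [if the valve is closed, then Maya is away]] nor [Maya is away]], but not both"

Let G = "the home team is leading" (F), L = "the system has been reset" (T), R = "Maya is at home" (T), K = "the valve is open" (T).

Statement 1: Formalization: ¬G ⊕ L

¬G = ¬F = T
¬G ⊕ L = T ⊕ T = F
Thus Statement 1 is false.

Statement 2: In symbols: (¬R ⊕ (¬G ∧ L)) ↔ ¬K

¬R = ¬T = F
¬G = ¬F = T
¬G ∧ L = T ∧ T = T
¬R ⊕ (¬G ∧ L) = F ⊕ T = T
¬K = ¬T = F
(¬R ⊕ (¬G ∧ L)) ↔ ¬K = T ↔ F = F
So Statement 2 is false.

Statement 3: This is (R → G) ⊕ ((L → (¬K → ¬R)) ↓ ¬R).

R → G = T → F = F
¬K = ¬T = F
¬R = ¬T = F
¬K → ¬R = F → F = T
L → (¬K → ¬R) = T → T = T
¬R = ¬T = F
(L → (¬K → ¬R)) ↓ ¬R = T ↓ F = F
(R → G) ⊕ ((L → (¬K → ¬R)) ↓ ¬R) = F ⊕ F = F
Thus Statement 3 is false.

Count: 0.

0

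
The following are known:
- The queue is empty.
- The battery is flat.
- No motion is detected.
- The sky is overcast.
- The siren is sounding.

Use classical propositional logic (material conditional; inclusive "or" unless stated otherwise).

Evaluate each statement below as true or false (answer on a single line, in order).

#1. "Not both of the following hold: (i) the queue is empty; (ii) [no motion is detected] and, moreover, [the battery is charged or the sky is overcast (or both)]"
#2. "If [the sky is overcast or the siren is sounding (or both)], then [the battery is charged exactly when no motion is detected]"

#1 False / #2 False

Let M = "the queue is empty" (T), U = "motion is detected" (F), H = "the battery is charged" (F), V = "the sky is overcast" (T), R = "the siren is sounding" (T).

#1: This is M ↑ (¬U ∧ (H ∨ V)).

¬U = ¬F = T
H ∨ V = F ∨ T = T
¬U ∧ (H ∨ V) = T ∧ T = T
M ↑ (¬U ∧ (H ∨ V)) = T ↑ T = F
Hence #1 is false.

#2: In symbols: (V ∨ R) → (H ↔ ¬U)

V ∨ R = T ∨ T = T
¬U = ¬F = T
H ↔ ¬U = F ↔ T = F
(V ∨ R) → (H ↔ ¬U) = T → F = F
Thus #2 is false.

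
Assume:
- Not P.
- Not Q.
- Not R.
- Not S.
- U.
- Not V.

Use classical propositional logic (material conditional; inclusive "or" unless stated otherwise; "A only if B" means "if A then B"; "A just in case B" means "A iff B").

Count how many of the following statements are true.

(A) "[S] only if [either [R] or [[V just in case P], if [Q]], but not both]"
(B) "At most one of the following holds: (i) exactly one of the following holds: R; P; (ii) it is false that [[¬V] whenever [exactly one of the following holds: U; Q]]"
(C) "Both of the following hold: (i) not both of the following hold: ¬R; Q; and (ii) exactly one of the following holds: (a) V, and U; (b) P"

(A): This is S → (R ⊕ (Q → (V ↔ P))).

V ↔ P = F ↔ F = T
Q → (V ↔ P) = F → T = T
R ⊕ (Q → (V ↔ P)) = F ⊕ T = T
S → (R ⊕ (Q → (V ↔ P))) = F → T = T
Hence (A) is true.

(B): This is (R ⊕ P) ↑ ¬((U ⊕ Q) → ¬V).

R ⊕ P = F ⊕ F = F
U ⊕ Q = T ⊕ F = T
¬V = ¬F = T
(U ⊕ Q) → ¬V = T → T = T
¬((U ⊕ Q) → ¬V) = ¬T = F
(R ⊕ P) ↑ ¬((U ⊕ Q) → ¬V) = F ↑ F = T
Hence (B) is true.

(C): In symbols: (¬R ↑ Q) ∧ ((V ∧ U) ⊕ P)

¬R = ¬F = T
¬R ↑ Q = T ↑ F = T
V ∧ U = F ∧ T = F
(V ∧ U) ⊕ P = F ⊕ F = F
(¬R ↑ Q) ∧ ((V ∧ U) ⊕ P) = T ∧ F = F
Thus (C) is false.

True statements: 2 ((A), (B)).

2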